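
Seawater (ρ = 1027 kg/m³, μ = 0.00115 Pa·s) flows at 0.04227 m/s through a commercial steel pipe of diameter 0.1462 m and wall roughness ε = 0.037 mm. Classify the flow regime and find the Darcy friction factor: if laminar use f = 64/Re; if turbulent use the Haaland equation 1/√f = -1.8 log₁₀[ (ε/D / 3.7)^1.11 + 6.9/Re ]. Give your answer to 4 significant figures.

Re = ρVD/μ = 1027·0.04227·0.1462/0.00115 = 5519.
Re > 4000 → turbulent. ε/D = 3.7e-05/0.1462 = 0.000253; Haaland: 1/√f = -1.8 log₁₀[2.38e-05 + 0.00125] = 5.211, so f = 0.03683.

f ≈ 0.03683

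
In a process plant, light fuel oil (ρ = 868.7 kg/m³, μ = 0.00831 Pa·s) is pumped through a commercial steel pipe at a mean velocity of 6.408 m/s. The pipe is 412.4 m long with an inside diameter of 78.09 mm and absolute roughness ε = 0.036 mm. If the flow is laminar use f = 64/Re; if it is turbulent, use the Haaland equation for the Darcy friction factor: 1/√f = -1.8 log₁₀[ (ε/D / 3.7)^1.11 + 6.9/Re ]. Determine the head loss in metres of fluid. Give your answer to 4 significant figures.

Reynolds number Re = ρVD/μ = 868.7 · 6.408 · 0.07809 / 0.00831 = 5.231e+04.
Re > 4000 → turbulent. Relative roughness ε/D = 3.6e-05/0.07809 = 0.000461. Haaland: 1/√f = -1.8 log₁₀[(0.000461/3.7)^1.11 + 6.9/5.231e+04] = -1.8 log₁₀[4.63e-05 + 0.000132] = 6.748, so f = 0.02196.
Darcy-Weisbach: ΔP = f(L/D)(ρV²/2) = 0.02196·(412.4/0.07809)·(868.7·6.408²/2) = 0.02196·5281·1.784e+04 = 2.068e+06 Pa.
Head loss h_f = ΔP/(ρg) = 2.068e+06/(868.7·9.81) = 242.7 m.

h_f ≈ 242.7 m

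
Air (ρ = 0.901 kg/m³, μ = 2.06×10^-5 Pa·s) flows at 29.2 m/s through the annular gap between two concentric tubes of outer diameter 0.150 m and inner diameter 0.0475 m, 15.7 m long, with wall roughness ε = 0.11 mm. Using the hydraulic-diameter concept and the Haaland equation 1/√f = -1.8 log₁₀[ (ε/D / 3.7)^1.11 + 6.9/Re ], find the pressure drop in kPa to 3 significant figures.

Hydraulic diameter D_h = 4A/P = D_o - D_i = 0.15 - 0.0475 = 0.1025 m.
Re = ρVD_h/μ = 0.901·29.2·0.1025/2.06e-05 = 1.309e+05.
ε/D_h = 0.00011/0.1025 = 0.00107; Haaland gives 1/√f = -1.8 log₁₀[0.000118+5.27e-05] = 6.78, so f = 0.02175.
ΔP = f(L/D_h)(ρV²/2) = 0.02175·15.7/0.1025·384.1 = 1280 Pa.
ΔP = 1.28 kPa.

ΔP ≈ 1.28 kPa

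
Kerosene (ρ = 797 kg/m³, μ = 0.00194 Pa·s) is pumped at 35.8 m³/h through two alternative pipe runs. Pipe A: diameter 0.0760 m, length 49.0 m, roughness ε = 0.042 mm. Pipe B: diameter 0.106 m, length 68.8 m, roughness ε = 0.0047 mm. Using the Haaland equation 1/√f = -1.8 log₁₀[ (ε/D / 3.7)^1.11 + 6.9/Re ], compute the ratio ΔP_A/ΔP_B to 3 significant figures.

Pipe A: V = Q/A = 0.009944/0.004536 = 2.192 m/s; Re = 6.844e+04; ε/D = 0.000553; Haaland → f = 0.02134; ΔP_A = f(L/D)(ρV²/2) = 2.635e+04 Pa.
Pipe B: V = Q/A = 0.009944/0.008825 = 1.127 m/s; Re = 4.907e+04; ε/D = 4.43e-05; Haaland → f = 0.02092; ΔP_B = f(L/D)(ρV²/2) = 6870 Pa.
ΔP_A/ΔP_B = 2.635e+04/6870 = 3.84.

ΔP_A/ΔP_B ≈ 3.84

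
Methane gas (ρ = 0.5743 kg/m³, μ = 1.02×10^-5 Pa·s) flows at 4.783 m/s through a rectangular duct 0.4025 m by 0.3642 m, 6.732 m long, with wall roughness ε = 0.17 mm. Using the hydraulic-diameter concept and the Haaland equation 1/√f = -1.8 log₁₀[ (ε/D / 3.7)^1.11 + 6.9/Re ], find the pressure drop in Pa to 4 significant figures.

ΔP ≈ 2.285 Pa

Hydraulic diameter D_h = 4A/P = 4·(0.4025·0.3642)/(2·(0.4025+0.3642)) = 0.5864/1.533 = 0.3824 m.
Re = ρVD_h/μ = 0.5743·4.783·0.3824/1.02e-05 = 1.03e+05.
ε/D_h = 0.00017/0.3824 = 0.000445; Haaland gives 1/√f = -1.8 log₁₀[4.45e-05+6.7e-05] = 7.115, so f = 0.01976.
ΔP = f(L/D_h)(ρV²/2) = 0.01976·6.732/0.3824·6.569 = 2.285 Pa.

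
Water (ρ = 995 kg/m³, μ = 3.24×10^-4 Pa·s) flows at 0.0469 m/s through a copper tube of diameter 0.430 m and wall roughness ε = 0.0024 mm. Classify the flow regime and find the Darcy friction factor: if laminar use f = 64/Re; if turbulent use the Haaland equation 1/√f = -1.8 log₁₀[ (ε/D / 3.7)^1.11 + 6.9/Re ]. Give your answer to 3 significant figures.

Re = ρVD/μ = 995·0.0469·0.43/0.000324 = 6.193e+04.
Re > 4000 → turbulent. ε/D = 2.4e-06/0.43 = 5.58e-06; Haaland: 1/√f = -1.8 log₁₀[3.45e-07 + 0.000111] = 7.113, so f = 0.01976.

f ≈ 0.0198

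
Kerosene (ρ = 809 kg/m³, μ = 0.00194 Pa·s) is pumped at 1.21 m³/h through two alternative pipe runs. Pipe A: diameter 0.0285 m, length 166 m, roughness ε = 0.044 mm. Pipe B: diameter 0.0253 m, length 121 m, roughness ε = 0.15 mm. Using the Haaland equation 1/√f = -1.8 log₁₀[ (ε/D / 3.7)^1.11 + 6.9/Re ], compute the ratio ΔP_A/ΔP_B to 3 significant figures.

ΔP_A/ΔP_B ≈ 0.685

Pipe A: V = Q/A = 0.0003361/0.0006379 = 0.5269 m/s; Re = 6262; ε/D = 0.00154; Haaland → f = 0.03688; ΔP_A = f(L/D)(ρV²/2) = 2.412e+04 Pa.
Pipe B: V = Q/A = 0.0003361/0.0005027 = 0.6686 m/s; Re = 7054; ε/D = 0.00593; Haaland → f = 0.04073; ΔP_B = f(L/D)(ρV²/2) = 3.522e+04 Pa.
ΔP_A/ΔP_B = 2.412e+04/3.522e+04 = 0.685.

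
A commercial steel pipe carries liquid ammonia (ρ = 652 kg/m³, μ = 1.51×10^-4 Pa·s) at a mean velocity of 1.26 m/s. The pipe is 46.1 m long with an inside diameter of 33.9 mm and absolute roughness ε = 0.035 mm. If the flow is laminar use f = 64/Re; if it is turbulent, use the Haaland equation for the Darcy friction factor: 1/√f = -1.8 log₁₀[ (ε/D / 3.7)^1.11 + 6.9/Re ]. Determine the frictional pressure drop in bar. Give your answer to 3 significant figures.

ΔP ≈ 0.149 bar

Reynolds number Re = ρVD/μ = 652 · 1.26 · 0.0339 / 0.000151 = 1.844e+05.
Re > 4000 → turbulent. Relative roughness ε/D = 3.5e-05/0.0339 = 0.00103. Haaland: 1/√f = -1.8 log₁₀[(0.00103/3.7)^1.11 + 6.9/1.844e+05] = -1.8 log₁₀[0.000113 + 3.74e-05] = 6.879, so f = 0.02113.
Darcy-Weisbach: ΔP = f(L/D)(ρV²/2) = 0.02113·(46.1/0.0339)·(652·1.26²/2) = 0.02113·1360·517.6 = 1.487e+04 Pa.
ΔP = 1.487e+04 Pa = 0.149 bar.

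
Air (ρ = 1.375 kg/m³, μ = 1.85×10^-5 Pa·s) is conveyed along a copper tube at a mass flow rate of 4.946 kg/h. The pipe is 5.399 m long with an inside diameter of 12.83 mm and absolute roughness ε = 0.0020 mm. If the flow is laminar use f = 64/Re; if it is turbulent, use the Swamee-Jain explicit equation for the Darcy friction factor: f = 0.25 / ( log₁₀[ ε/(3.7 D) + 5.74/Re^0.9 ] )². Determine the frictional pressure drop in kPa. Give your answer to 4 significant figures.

ṁ = 4.946 kg/h = 4.946/3600 = 0.001374 kg/s.
A = πD²/4 = π(0.01283)²/4 = 0.0001293 m²; mean velocity V = ṁ/(ρA) = 0.001374/(1.375 · 0.0001293) = 7.729 m/s.
Reynolds number Re = ρVD/μ = 1.375 · 7.729 · 0.01283 / 1.85e-05 = 7370.
Re > 4000 → turbulent. Relative roughness ε/D = 2e-06/0.01283 = 0.000156. Swamee-Jain: f = 0.25/(log₁₀[0.000156/3.7 + 5.74/7370^0.9])² = 0.25/(log₁₀[4.21e-05 + 0.0019])² = 0.25/(-2.712)² = 0.03398.
Darcy-Weisbach: ΔP = f(L/D)(ρV²/2) = 0.03398·(5.399/0.01283)·(1.375·7.729²/2) = 0.03398·420.8·41.07 = 587.3 Pa.
ΔP = 587.3 Pa = 0.5873 kPa.

ΔP ≈ 0.5873 kPa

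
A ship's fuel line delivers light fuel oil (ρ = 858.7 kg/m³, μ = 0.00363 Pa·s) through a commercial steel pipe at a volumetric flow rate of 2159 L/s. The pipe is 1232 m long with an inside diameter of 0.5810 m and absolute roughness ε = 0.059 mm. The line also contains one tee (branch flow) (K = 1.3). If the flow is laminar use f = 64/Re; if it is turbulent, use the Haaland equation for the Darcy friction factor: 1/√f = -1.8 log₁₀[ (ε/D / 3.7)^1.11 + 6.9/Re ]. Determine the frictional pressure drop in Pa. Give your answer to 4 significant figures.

ΔP ≈ 836000 Pa

Q = 2159 L/s = 2159/1000 = 2.159 m³/s.
Cross-sectional area A = πD²/4 = π(0.581)²/4 = 0.2651 m²; mean velocity V = Q/A = 2.159/0.2651 = 8.143 m/s.
Reynolds number Re = ρVD/μ = 858.7 · 8.143 · 0.581 / 0.00363 = 1.119e+06.
Re > 4000 → turbulent. Relative roughness ε/D = 5.9e-05/0.581 = 0.000102. Haaland: 1/√f = -1.8 log₁₀[(0.000102/3.7)^1.11 + 6.9/1.119e+06] = -1.8 log₁₀[8.64e-06 + 6.16e-06] = 8.693, so f = 0.01323.
Total minor-loss coefficient ΣK = 1·1.3 = 1.3.
ΔP = [f·L/D + ΣK]·(ρV²/2) = [0.01323·1232/0.581 + 1.3]·(858.7·8.143²/2) = [28.06 + 1.3]·2.847e+04 = 8.36e+05 Pa.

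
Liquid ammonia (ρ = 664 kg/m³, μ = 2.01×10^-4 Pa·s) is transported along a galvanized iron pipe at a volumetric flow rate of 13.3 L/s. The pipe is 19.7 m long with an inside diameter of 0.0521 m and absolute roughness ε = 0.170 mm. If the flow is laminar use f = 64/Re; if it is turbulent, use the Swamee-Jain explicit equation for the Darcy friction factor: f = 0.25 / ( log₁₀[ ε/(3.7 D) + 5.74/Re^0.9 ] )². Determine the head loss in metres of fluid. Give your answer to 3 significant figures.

h_f ≈ 20.2 m

Q = 13.3 L/s = 13.3/1000 = 0.0133 m³/s.
Cross-sectional area A = πD²/4 = π(0.0521)²/4 = 0.002132 m²; mean velocity V = Q/A = 0.0133/0.002132 = 6.239 m/s.
Reynolds number Re = ρVD/μ = 664 · 6.239 · 0.0521 / 0.000201 = 1.074e+06.
Re > 4000 → turbulent. Relative roughness ε/D = 0.00017/0.0521 = 0.00326. Swamee-Jain: f = 0.25/(log₁₀[0.00326/3.7 + 5.74/1.074e+06^0.9])² = 0.25/(log₁₀[0.000882 + 2.14e-05])² = 0.25/(-3.044)² = 0.02698.
Darcy-Weisbach: ΔP = f(L/D)(ρV²/2) = 0.02698·(19.7/0.0521)·(664·6.239²/2) = 0.02698·378.1·1.292e+04 = 1.318e+05 Pa.
Head loss h_f = ΔP/(ρg) = 1.318e+05/(664·9.81) = 20.2 m.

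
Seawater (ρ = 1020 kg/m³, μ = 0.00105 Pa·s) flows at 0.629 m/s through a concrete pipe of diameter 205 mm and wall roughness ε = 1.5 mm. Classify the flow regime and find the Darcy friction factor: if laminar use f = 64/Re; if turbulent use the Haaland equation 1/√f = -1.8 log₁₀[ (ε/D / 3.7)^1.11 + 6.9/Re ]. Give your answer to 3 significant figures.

f ≈ 0.0348

Re = ρVD/μ = 1020·0.629·0.205/0.00105 = 1.253e+05.
Re > 4000 → turbulent. ε/D = 0.0015/0.205 = 0.00732; Haaland: 1/√f = -1.8 log₁₀[0.000997 + 5.51e-05] = 5.36, so f = 0.0348.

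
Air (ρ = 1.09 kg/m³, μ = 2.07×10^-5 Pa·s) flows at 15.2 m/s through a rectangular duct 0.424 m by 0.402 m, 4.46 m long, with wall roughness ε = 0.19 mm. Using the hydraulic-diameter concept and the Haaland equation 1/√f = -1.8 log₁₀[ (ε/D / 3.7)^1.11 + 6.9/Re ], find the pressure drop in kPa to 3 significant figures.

Hydraulic diameter D_h = 4A/P = 4·(0.424·0.402)/(2·(0.424+0.402)) = 0.6818/1.652 = 0.4127 m.
Re = ρVD_h/μ = 1.09·15.2·0.4127/2.07e-05 = 3.303e+05.
ε/D_h = 0.00019/0.4127 = 0.00046; Haaland gives 1/√f = -1.8 log₁₀[4.63e-05+2.09e-05] = 7.511, so f = 0.01773.
ΔP = f(L/D_h)(ρV²/2) = 0.01773·4.46/0.4127·125.9 = 24.12 Pa.
ΔP = 0.0241 kPa.

ΔP ≈ 0.0241 kPa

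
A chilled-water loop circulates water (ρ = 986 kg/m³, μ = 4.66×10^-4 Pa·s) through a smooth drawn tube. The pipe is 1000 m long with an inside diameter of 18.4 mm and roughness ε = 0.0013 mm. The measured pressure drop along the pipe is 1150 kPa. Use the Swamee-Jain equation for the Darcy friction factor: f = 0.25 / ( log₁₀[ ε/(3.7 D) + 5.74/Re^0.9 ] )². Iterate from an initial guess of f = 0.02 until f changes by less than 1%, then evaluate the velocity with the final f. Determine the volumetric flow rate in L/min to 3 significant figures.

Rearranging Darcy-Weisbach: V = √(2·ΔP·D/(f·L·ρ)). With ε/D = 1.3e-06/0.0184 = 7.07e-05, iterate starting from f = 0.02:
  f = 0.02 → V = √(2·1.15e+06·0.0184/(0.02·1000·986)) = 1.465 m/s; Re = ρVD/μ = 5.703e+04; f → 0.02047
  f = 0.02047 → V = 1.448 m/s; Re = 5.638e+04; f → 0.02052
Converged (Δf/f < 1%). With the final f = 0.02052: V = √(2·1.15e+06·0.0184/(0.02052·1000·986)) = 1.446 m/s.
Q = V·A = 1.446·(π/4·0.0184²) = 0.0003846 m³/s = 23.1 L/min.

Q ≈ 23.1 L/min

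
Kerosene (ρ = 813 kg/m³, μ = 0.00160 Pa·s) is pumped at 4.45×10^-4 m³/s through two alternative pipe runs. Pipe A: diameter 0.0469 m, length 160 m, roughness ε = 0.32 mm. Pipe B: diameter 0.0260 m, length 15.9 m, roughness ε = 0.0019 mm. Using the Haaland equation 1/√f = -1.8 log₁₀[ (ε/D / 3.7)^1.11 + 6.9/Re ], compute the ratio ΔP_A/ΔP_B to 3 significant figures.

ΔP_A/ΔP_B ≈ 0.747

Pipe A: V = Q/A = 0.000445/0.001728 = 0.2576 m/s; Re = 6139; ε/D = 0.00682; Haaland → f = 0.04269; ΔP_A = f(L/D)(ρV²/2) = 3928 Pa.
Pipe B: V = Q/A = 0.000445/0.0005309 = 0.8382 m/s; Re = 1.107e+04; ε/D = 7.31e-05; Haaland → f = 0.03012; ΔP_B = f(L/D)(ρV²/2) = 5260 Pa.
ΔP_A/ΔP_B = 3928/5260 = 0.747.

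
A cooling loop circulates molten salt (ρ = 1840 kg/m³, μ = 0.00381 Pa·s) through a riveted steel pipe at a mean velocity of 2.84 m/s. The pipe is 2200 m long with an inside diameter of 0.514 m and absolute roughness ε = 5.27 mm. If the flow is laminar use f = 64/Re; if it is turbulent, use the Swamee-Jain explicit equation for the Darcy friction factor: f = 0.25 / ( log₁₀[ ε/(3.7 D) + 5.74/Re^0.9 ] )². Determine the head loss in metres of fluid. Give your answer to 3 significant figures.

h_f ≈ 67.5 m

Reynolds number Re = ρVD/μ = 1840 · 2.84 · 0.514 / 0.00381 = 7.05e+05.
Re > 4000 → turbulent. Relative roughness ε/D = 0.00527/0.514 = 0.0103. Swamee-Jain: f = 0.25/(log₁₀[0.0103/3.7 + 5.74/7.05e+05^0.9])² = 0.25/(log₁₀[0.00277 + 3.13e-05])² = 0.25/(-2.552)² = 0.03837.
Darcy-Weisbach: ΔP = f(L/D)(ρV²/2) = 0.03837·(2200/0.514)·(1840·2.84²/2) = 0.03837·4280·7420 = 1.219e+06 Pa.
Head loss h_f = ΔP/(ρg) = 1.219e+06/(1840·9.81) = 67.5 m.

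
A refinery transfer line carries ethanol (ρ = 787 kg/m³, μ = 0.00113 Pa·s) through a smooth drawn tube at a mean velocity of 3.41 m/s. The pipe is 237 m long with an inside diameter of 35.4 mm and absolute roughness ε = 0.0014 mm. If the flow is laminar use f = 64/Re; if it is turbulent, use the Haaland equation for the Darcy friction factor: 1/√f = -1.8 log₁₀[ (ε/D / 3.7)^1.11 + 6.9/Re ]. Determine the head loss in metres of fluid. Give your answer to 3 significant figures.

h_f ≈ 73.9 m

Reynolds number Re = ρVD/μ = 787 · 3.41 · 0.0354 / 0.00113 = 8.407e+04.
Re > 4000 → turbulent. Relative roughness ε/D = 1.4e-06/0.0354 = 3.95e-05. Haaland: 1/√f = -1.8 log₁₀[(3.95e-05/3.7)^1.11 + 6.9/8.407e+04] = -1.8 log₁₀[3.03e-06 + 8.21e-05] = 7.326, so f = 0.01863.
Darcy-Weisbach: ΔP = f(L/D)(ρV²/2) = 0.01863·(237/0.0354)·(787·3.41²/2) = 0.01863·6695·4576 = 5.708e+05 Pa.
Head loss h_f = ΔP/(ρg) = 5.708e+05/(787·9.81) = 73.9 m.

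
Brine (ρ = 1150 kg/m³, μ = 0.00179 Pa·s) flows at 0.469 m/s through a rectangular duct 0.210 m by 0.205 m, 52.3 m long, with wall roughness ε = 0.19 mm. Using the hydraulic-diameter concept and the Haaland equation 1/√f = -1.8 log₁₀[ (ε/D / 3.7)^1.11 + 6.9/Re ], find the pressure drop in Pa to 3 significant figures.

ΔP ≈ 727 Pa

Hydraulic diameter D_h = 4A/P = 4·(0.21·0.205)/(2·(0.21+0.205)) = 0.1722/0.83 = 0.2075 m.
Re = ρVD_h/μ = 1150·0.469·0.2075/0.00179 = 6.251e+04.
ε/D_h = 0.00019/0.2075 = 0.000916; Haaland gives 1/√f = -1.8 log₁₀[9.93e-05+0.00011] = 6.621, so f = 0.02281.
ΔP = f(L/D_h)(ρV²/2) = 0.02281·52.3/0.2075·126.5 = 727.2 Pa.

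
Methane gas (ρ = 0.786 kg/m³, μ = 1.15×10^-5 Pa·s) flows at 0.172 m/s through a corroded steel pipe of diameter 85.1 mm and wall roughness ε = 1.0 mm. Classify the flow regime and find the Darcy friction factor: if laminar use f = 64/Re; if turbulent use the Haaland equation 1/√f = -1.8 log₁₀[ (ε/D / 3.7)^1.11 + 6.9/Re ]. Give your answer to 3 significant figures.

Re = ρVD/μ = 0.786·0.172·0.0851/1.15e-05 = 1000.
Re < 2300 → laminar, so f = 64/Re = 0.06397 (roughness is irrelevant in laminar flow).

f ≈ 0.0640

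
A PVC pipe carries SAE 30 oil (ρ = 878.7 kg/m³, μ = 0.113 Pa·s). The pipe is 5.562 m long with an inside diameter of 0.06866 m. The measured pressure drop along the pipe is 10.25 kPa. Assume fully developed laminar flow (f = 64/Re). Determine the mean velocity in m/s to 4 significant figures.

For laminar flow, f = 64/Re with Re = ρVD/μ, so Darcy-Weisbach reduces to ΔP = 32μLV/D². Solving for V: V = ΔP·D²/(32μL) = 1.025e+04·(0.06866)²/(32·0.113·5.562) = 2.403 m/s.
Check: Re = ρVD/μ = 878.7·2.403·0.06866/0.113 = 1283 < 2300, so the laminar assumption holds.

V ≈ 2.403 m/s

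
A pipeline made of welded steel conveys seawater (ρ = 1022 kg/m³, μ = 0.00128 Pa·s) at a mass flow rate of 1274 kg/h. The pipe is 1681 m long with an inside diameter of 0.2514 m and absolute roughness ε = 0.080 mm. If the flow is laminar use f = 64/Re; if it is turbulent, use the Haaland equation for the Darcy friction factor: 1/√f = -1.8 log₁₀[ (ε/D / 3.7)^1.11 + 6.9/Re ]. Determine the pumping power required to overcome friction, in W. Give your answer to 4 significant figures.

ṁ = 1274 kg/h = 1274/3600 = 0.3539 kg/s.
A = πD²/4 = π(0.2514)²/4 = 0.04964 m²; mean velocity V = ṁ/(ρA) = 0.3539/(1022 · 0.04964) = 0.006976 m/s.
Reynolds number Re = ρVD/μ = 1022 · 0.006976 · 0.2514 / 0.00128 = 1400.
Re < 2300 → laminar flow, so f = 64/Re = 64/1400 = 0.04571 (the turbulent correlation is not needed).
Darcy-Weisbach: ΔP = f(L/D)(ρV²/2) = 0.04571·(1681/0.2514)·(1022·0.006976²/2) = 0.04571·6687·0.02487 = 7.6 Pa.
Q = ṁ/ρ = 0.3539/1022 = 0.0003463 m³/s.
Pumping power P = QΔP = 0.0003463·7.6 = 0.0026315 W = 0.002632 W.

P ≈ 0.002632 W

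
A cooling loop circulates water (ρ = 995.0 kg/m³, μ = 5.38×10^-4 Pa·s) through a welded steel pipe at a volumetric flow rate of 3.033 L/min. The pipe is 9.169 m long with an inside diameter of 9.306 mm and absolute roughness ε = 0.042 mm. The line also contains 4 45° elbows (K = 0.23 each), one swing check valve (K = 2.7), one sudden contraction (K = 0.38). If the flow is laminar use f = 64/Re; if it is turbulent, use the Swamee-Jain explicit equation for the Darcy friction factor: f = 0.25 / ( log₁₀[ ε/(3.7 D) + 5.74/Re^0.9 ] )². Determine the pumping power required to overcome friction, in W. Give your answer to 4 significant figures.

P ≈ 0.5524 W

Q = 3.033 L/min = 3.033/60000 = 5.055e-05 m³/s.
Cross-sectional area A = πD²/4 = π(0.009306)²/4 = 6.802e-05 m²; mean velocity V = Q/A = 5.055e-05/6.802e-05 = 0.7432 m/s.
Reynolds number Re = ρVD/μ = 995 · 0.7432 · 0.009306 / 0.000538 = 1.279e+04.
Re > 4000 → turbulent. Relative roughness ε/D = 4.2e-05/0.009306 = 0.00451. Swamee-Jain: f = 0.25/(log₁₀[0.00451/3.7 + 5.74/1.279e+04^0.9])² = 0.25/(log₁₀[0.00122 + 0.00116])² = 0.25/(-2.624)² = 0.0363.
Total minor-loss coefficient ΣK = 4·0.23 + 1·2.7 + 1·0.38 = 4.
ΔP = [f·L/D + ΣK]·(ρV²/2) = [0.0363·9.169/0.009306 + 4]·(995·0.7432²/2) = [35.77 + 4]·274.8 = 1.093e+04 Pa.
Pumping power P = QΔP = 5.055e-05·1.093e+04 = 0.55237 W = 0.5524 W.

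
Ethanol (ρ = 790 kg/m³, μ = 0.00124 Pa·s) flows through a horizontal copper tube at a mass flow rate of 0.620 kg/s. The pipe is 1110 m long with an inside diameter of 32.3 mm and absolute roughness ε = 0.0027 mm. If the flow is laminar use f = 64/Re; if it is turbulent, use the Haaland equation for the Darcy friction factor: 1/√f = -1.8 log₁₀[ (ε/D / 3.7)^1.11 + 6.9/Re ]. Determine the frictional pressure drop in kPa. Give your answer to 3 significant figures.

A = πD²/4 = π(0.0323)²/4 = 0.0008194 m²; mean velocity V = ṁ/(ρA) = 0.62/(790 · 0.0008194) = 0.9578 m/s.
Reynolds number Re = ρVD/μ = 790 · 0.9578 · 0.0323 / 0.00124 = 1.971e+04.
Re > 4000 → turbulent. Relative roughness ε/D = 2.7e-06/0.0323 = 8.36e-05. Haaland: 1/√f = -1.8 log₁₀[(8.36e-05/3.7)^1.11 + 6.9/1.971e+04] = -1.8 log₁₀[6.96e-06 + 0.00035] = 6.205, so f = 0.02597.
Darcy-Weisbach: ΔP = f(L/D)(ρV²/2) = 0.02597·(1110/0.0323)·(790·0.9578²/2) = 0.02597·3.437e+04·362.4 = 3.234e+05 Pa.
ΔP = 3.234e+05 Pa = 323 kPa.

ΔP ≈ 323 kPa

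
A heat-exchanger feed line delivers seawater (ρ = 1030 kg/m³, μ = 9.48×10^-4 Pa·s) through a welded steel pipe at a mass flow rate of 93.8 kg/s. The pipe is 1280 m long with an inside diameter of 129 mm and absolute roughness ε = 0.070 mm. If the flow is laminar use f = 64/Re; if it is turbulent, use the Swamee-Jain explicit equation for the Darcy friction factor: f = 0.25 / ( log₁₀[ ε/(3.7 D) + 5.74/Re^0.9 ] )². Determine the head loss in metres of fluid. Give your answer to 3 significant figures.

h_f ≈ 432 m

A = πD²/4 = π(0.129)²/4 = 0.01307 m²; mean velocity V = ṁ/(ρA) = 93.8/(1030 · 0.01307) = 6.968 m/s.
Reynolds number Re = ρVD/μ = 1030 · 6.968 · 0.129 / 0.000948 = 9.766e+05.
Re > 4000 → turbulent. Relative roughness ε/D = 7e-05/0.129 = 0.000543. Swamee-Jain: f = 0.25/(log₁₀[0.000543/3.7 + 5.74/9.766e+05^0.9])² = 0.25/(log₁₀[0.000147 + 2.33e-05])² = 0.25/(-3.77)² = 0.01759.
Darcy-Weisbach: ΔP = f(L/D)(ρV²/2) = 0.01759·(1280/0.129)·(1030·6.968²/2) = 0.01759·9922·2.5e+04 = 4.365e+06 Pa.
Head loss h_f = ΔP/(ρg) = 4.365e+06/(1030·9.81) = 432 m.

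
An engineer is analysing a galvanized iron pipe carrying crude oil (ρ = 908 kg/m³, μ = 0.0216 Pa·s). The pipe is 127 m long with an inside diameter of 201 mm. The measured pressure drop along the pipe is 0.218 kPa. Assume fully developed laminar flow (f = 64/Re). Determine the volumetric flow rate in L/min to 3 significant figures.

For laminar flow, f = 64/Re with Re = ρVD/μ, so Darcy-Weisbach reduces to ΔP = 32μLV/D². Solving for V: V = ΔP·D²/(32μL) = 218·(0.201)²/(32·0.0216·127) = 0.1003 m/s.
Check: Re = ρVD/μ = 908·0.1003·0.201/0.0216 = 847.8 < 2300, so the laminar assumption holds.
Q = V·A = 0.1003·(π/4·0.201²) = 0.003184 m³/s = 191 L/min.

Q ≈ 191 L/min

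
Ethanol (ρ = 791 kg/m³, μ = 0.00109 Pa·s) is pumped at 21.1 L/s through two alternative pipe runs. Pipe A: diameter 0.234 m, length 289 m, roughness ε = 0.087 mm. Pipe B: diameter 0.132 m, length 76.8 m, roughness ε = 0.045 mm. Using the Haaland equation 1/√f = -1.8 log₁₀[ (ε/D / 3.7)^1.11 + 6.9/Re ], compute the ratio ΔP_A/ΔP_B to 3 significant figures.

ΔP_A/ΔP_B ≈ 0.234

Pipe A: V = Q/A = 0.0211/0.04301 = 0.4906 m/s; Re = 8.332e+04; ε/D = 0.000372; Haaland → f = 0.02005; ΔP_A = f(L/D)(ρV²/2) = 2358 Pa.
Pipe B: V = Q/A = 0.0211/0.01368 = 1.542 m/s; Re = 1.477e+05; ε/D = 0.000341; Haaland → f = 0.01838; ΔP_B = f(L/D)(ρV²/2) = 1.006e+04 Pa.
ΔP_A/ΔP_B = 2358/1.006e+04 = 0.234.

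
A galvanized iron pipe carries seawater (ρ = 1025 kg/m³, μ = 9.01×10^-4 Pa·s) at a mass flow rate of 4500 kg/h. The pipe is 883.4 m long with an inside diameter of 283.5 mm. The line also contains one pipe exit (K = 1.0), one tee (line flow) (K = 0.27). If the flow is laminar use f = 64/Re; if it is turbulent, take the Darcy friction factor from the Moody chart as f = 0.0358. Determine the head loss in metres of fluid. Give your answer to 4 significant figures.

h_f ≈ 0.002146 m

ṁ = 4500 kg/h = 4500/3600 = 1.25 kg/s.
A = πD²/4 = π(0.2835)²/4 = 0.06312 m²; mean velocity V = ṁ/(ρA) = 1.25/(1025 · 0.06312) = 0.01932 m/s.
Reynolds number Re = ρVD/μ = 1025 · 0.01932 · 0.2835 / 0.000901 = 6231.
Re > 4000 → turbulent; use the Moody-chart value f = 0.0358.
Total minor-loss coefficient ΣK = 1·1 + 1·0.27 = 1.27.
ΔP = [f·L/D + ΣK]·(ρV²/2) = [0.0358·883.4/0.2835 + 1.27]·(1025·0.01932²/2) = [111.6 + 1.27]·0.1913 = 21.58 Pa.
Head loss h_f = ΔP/(ρg) = 21.58/(1025·9.81) = 0.002146 m.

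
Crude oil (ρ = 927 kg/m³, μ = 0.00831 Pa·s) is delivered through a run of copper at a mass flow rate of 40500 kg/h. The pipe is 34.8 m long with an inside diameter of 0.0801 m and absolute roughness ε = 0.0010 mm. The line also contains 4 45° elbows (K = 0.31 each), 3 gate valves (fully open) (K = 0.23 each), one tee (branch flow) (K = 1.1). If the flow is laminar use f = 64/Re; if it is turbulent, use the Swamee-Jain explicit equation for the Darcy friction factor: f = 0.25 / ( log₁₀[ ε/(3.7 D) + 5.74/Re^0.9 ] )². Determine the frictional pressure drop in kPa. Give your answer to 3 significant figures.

ΔP ≈ 37.8 kPa

ṁ = 40500 kg/h = 40500/3600 = 11.25 kg/s.
A = πD²/4 = π(0.0801)²/4 = 0.005039 m²; mean velocity V = ṁ/(ρA) = 11.25/(927 · 0.005039) = 2.408 m/s.
Reynolds number Re = ρVD/μ = 927 · 2.408 · 0.0801 / 0.00831 = 2.152e+04.
Re > 4000 → turbulent. Relative roughness ε/D = 1e-06/0.0801 = 1.25e-05. Swamee-Jain: f = 0.25/(log₁₀[1.25e-05/3.7 + 5.74/2.152e+04^0.9])² = 0.25/(log₁₀[3.37e-06 + 0.000723])² = 0.25/(-3.139)² = 0.02538.
Total minor-loss coefficient ΣK = 4·0.31 + 3·0.23 + 1·1.1 = 3.03.
ΔP = [f·L/D + ΣK]·(ρV²/2) = [0.02538·34.8/0.0801 + 3.03]·(927·2.408²/2) = [11.03 + 3.03]·2688 = 3.779e+04 Pa.
ΔP = 3.779e+04 Pa = 37.8 kPa.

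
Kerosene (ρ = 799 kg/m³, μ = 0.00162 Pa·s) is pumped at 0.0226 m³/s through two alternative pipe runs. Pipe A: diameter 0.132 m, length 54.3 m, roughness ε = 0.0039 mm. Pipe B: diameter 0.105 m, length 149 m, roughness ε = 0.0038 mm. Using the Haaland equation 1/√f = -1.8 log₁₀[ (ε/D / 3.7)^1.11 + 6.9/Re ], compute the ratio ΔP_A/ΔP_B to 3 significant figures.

Pipe A: V = Q/A = 0.0226/0.01368 = 1.651 m/s; Re = 1.075e+05; ε/D = 2.95e-05; Haaland → f = 0.01768; ΔP_A = f(L/D)(ρV²/2) = 7925 Pa.
Pipe B: V = Q/A = 0.0226/0.008659 = 2.61 m/s; Re = 1.352e+05; ε/D = 3.62e-05; Haaland → f = 0.01693; ΔP_B = f(L/D)(ρV²/2) = 6.54e+04 Pa.
ΔP_A/ΔP_B = 7925/6.54e+04 = 0.121.

ΔP_A/ΔP_B ≈ 0.121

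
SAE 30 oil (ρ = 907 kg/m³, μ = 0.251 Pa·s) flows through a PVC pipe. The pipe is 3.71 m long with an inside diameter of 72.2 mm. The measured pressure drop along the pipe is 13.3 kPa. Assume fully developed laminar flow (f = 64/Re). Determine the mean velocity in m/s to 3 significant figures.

For laminar flow, f = 64/Re with Re = ρVD/μ, so Darcy-Weisbach reduces to ΔP = 32μLV/D². Solving for V: V = ΔP·D²/(32μL) = 1.33e+04·(0.0722)²/(32·0.251·3.71) = 2.327 m/s.
Check: Re = ρVD/μ = 907·2.327·0.0722/0.251 = 607 < 2300, so the laminar assumption holds.

V ≈ 2.33 m/s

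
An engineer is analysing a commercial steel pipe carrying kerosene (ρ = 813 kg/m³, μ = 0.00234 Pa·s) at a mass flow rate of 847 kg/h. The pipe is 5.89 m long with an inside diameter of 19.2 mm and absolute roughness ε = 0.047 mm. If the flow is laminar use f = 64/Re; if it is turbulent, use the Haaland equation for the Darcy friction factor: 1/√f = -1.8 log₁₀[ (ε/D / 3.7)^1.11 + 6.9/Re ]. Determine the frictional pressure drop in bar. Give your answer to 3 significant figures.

ṁ = 847 kg/h = 847/3600 = 0.2353 kg/s.
A = πD²/4 = π(0.0192)²/4 = 0.0002895 m²; mean velocity V = ṁ/(ρA) = 0.2353/(813 · 0.0002895) = 0.9995 m/s.
Reynolds number Re = ρVD/μ = 813 · 0.9995 · 0.0192 / 0.00234 = 6668.
Re > 4000 → turbulent. Relative roughness ε/D = 4.7e-05/0.0192 = 0.00245. Haaland: 1/√f = -1.8 log₁₀[(0.00245/3.7)^1.11 + 6.9/6668] = -1.8 log₁₀[0.000296 + 0.00103] = 5.177, so f = 0.03732.
Darcy-Weisbach: ΔP = f(L/D)(ρV²/2) = 0.03732·(5.89/0.0192)·(813·0.9995²/2) = 0.03732·306.8·406.1 = 4649 Pa.
ΔP = 4649 Pa = 0.0465 bar.

ΔP ≈ 0.0465 bar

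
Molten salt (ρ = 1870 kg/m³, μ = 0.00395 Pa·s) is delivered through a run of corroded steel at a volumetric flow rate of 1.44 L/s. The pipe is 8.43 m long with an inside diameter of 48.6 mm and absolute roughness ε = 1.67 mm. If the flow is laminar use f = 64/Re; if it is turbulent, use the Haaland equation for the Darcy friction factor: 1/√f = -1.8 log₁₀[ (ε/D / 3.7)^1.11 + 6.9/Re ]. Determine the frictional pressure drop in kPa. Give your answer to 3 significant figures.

ΔP ≈ 6.08 kPa

Q = 1.44 L/s = 1.44/1000 = 0.00144 m³/s.
Cross-sectional area A = πD²/4 = π(0.0486)²/4 = 0.001855 m²; mean velocity V = Q/A = 0.00144/0.001855 = 0.7762 m/s.
Reynolds number Re = ρVD/μ = 1870 · 0.7762 · 0.0486 / 0.00395 = 1.786e+04.
Re > 4000 → turbulent. Relative roughness ε/D = 0.00167/0.0486 = 0.0344. Haaland: 1/√f = -1.8 log₁₀[(0.0344/3.7)^1.11 + 6.9/1.786e+04] = -1.8 log₁₀[0.00555 + 0.000386] = 4.008, so f = 0.06226.
Darcy-Weisbach: ΔP = f(L/D)(ρV²/2) = 0.06226·(8.43/0.0486)·(1870·0.7762²/2) = 0.06226·173.5·563.4 = 6085 Pa.
ΔP = 6085 Pa = 6.08 kPa.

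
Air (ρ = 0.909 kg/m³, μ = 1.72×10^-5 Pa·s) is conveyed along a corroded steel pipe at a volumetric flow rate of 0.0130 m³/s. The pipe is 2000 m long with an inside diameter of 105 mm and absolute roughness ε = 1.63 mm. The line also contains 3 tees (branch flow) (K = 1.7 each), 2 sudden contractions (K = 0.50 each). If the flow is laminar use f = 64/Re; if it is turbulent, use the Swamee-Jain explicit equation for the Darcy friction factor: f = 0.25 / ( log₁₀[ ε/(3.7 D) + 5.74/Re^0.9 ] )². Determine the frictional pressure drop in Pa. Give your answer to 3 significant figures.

ΔP ≈ 988 Pa

Cross-sectional area A = πD²/4 = π(0.105)²/4 = 0.008659 m²; mean velocity V = Q/A = 0.013/0.008659 = 1.501 m/s.
Reynolds number Re = ρVD/μ = 0.909 · 1.501 · 0.105 / 1.72e-05 = 8331.
Re > 4000 → turbulent. Relative roughness ε/D = 0.00163/0.105 = 0.0155. Swamee-Jain: f = 0.25/(log₁₀[0.0155/3.7 + 5.74/8331^0.9])² = 0.25/(log₁₀[0.0042 + 0.0017])² = 0.25/(-2.23)² = 0.05029.
Total minor-loss coefficient ΣK = 3·1.7 + 2·0.5 = 6.1.
ΔP = [f·L/D + ΣK]·(ρV²/2) = [0.05029·2000/0.105 + 6.1]·(0.909·1.501²/2) = [958 + 6.1]·1.024 = 987.6 Pa.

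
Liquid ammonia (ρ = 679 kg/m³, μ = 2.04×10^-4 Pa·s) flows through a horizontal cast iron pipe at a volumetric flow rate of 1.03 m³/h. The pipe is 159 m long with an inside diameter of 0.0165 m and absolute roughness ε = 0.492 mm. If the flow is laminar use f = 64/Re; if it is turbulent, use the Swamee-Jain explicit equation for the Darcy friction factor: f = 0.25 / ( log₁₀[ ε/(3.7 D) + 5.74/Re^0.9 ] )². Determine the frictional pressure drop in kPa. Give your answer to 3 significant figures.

Q = 1.03 m³/h = 1.03/3600 = 0.0002861 m³/s.
Cross-sectional area A = πD²/4 = π(0.0165)²/4 = 0.0002138 m²; mean velocity V = Q/A = 0.0002861/0.0002138 = 1.338 m/s.
Reynolds number Re = ρVD/μ = 679 · 1.338 · 0.0165 / 0.000204 = 7.349e+04.
Re > 4000 → turbulent. Relative roughness ε/D = 0.000492/0.0165 = 0.0298. Swamee-Jain: f = 0.25/(log₁₀[0.0298/3.7 + 5.74/7.349e+04^0.9])² = 0.25/(log₁₀[0.00806 + 0.00024])² = 0.25/(-2.081)² = 0.05773.
Darcy-Weisbach: ΔP = f(L/D)(ρV²/2) = 0.05773·(159/0.0165)·(679·1.338²/2) = 0.05773·9636·607.8 = 3.381e+05 Pa.
ΔP = 3.381e+05 Pa = 338 kPa.

ΔP ≈ 338 kPa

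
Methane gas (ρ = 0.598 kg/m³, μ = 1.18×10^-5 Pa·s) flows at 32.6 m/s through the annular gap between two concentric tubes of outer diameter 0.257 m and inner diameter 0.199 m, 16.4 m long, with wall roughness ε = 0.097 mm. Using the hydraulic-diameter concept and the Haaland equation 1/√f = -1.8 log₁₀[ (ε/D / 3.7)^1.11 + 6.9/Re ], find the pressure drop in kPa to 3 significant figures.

Hydraulic diameter D_h = 4A/P = D_o - D_i = 0.257 - 0.199 = 0.058 m.
Re = ρVD_h/μ = 0.598·32.6·0.058/1.18e-05 = 9.582e+04.
ε/D_h = 9.7e-05/0.058 = 0.00167; Haaland gives 1/√f = -1.8 log₁₀[0.000194+7.2e-05] = 6.436, so f = 0.02414.
ΔP = f(L/D_h)(ρV²/2) = 0.02414·16.4/0.058·317.8 = 2169 Pa.
ΔP = 2.17 kPa.

ΔP ≈ 2.17 kPa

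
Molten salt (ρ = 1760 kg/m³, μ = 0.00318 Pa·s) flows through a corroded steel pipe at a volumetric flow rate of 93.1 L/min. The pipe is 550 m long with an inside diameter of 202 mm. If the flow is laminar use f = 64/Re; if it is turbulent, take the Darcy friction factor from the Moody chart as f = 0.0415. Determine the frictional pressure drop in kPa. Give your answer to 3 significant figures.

Q = 93.1 L/min = 93.1/60000 = 0.001552 m³/s.
Cross-sectional area A = πD²/4 = π(0.202)²/4 = 0.03205 m²; mean velocity V = Q/A = 0.001552/0.03205 = 0.04842 m/s.
Reynolds number Re = ρVD/μ = 1760 · 0.04842 · 0.202 / 0.00318 = 5413.
Re > 4000 → turbulent; use the Moody-chart value f = 0.0415.
Darcy-Weisbach: ΔP = f(L/D)(ρV²/2) = 0.0415·(550/0.202)·(1760·0.04842²/2) = 0.0415·2723·2.063 = 233.1 Pa.
ΔP = 233.1 Pa = 0.233 kPa.

ΔP ≈ 0.233 kPa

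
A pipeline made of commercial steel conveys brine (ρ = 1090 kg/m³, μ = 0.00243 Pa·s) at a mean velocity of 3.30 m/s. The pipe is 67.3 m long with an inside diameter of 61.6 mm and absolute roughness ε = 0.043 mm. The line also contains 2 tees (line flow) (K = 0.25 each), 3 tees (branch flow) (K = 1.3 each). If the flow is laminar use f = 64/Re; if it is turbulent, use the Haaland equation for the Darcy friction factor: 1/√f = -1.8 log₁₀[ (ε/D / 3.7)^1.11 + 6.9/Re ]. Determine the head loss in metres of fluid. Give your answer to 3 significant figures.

Reynolds number Re = ρVD/μ = 1090 · 3.3 · 0.0616 / 0.00243 = 9.118e+04.
Re > 4000 → turbulent. Relative roughness ε/D = 4.3e-05/0.0616 = 0.000698. Haaland: 1/√f = -1.8 log₁₀[(0.000698/3.7)^1.11 + 6.9/9.118e+04] = -1.8 log₁₀[7.35e-05 + 7.57e-05] = 6.888, so f = 0.02108.
Total minor-loss coefficient ΣK = 2·0.25 + 3·1.3 = 4.4.
ΔP = [f·L/D + ΣK]·(ρV²/2) = [0.02108·67.3/0.0616 + 4.4]·(1090·3.3²/2) = [23.03 + 4.4]·5935 = 1.628e+05 Pa.
Head loss h_f = ΔP/(ρg) = 1.628e+05/(1090·9.81) = 15.2 m.

h_f ≈ 15.2 m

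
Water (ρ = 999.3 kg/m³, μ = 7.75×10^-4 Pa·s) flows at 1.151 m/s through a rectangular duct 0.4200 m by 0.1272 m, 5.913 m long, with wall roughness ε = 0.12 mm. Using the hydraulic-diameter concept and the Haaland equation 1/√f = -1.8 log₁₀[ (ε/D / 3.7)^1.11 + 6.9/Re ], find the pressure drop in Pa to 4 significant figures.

Hydraulic diameter D_h = 4A/P = 4·(0.42·0.1272)/(2·(0.42+0.1272)) = 0.2137/1.094 = 0.1953 m.
Re = ρVD_h/μ = 999.3·1.151·0.1953/0.000775 = 2.898e+05.
ε/D_h = 0.00012/0.1953 = 0.000615; Haaland gives 1/√f = -1.8 log₁₀[6.38e-05+2.38e-05] = 7.304, so f = 0.01875.
ΔP = f(L/D_h)(ρV²/2) = 0.01875·5.913/0.1953·661.9 = 375.8 Pa.

ΔP ≈ 375.8 Pa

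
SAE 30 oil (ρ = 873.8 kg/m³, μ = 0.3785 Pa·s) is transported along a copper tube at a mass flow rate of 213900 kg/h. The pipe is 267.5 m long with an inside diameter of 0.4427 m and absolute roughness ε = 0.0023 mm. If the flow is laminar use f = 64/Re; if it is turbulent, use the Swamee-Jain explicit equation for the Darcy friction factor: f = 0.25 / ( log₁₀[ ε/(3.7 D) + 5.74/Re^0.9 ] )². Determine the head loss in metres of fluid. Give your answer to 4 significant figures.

ṁ = 213900 kg/h = 213900/3600 = 59.42 kg/s.
A = πD²/4 = π(0.4427)²/4 = 0.1539 m²; mean velocity V = ṁ/(ρA) = 59.42/(873.8 · 0.1539) = 0.4418 m/s.
Reynolds number Re = ρVD/μ = 873.8 · 0.4418 · 0.4427 / 0.379 = 451.5.
Re < 2300 → laminar flow, so f = 64/Re = 64/451.5 = 0.1418 (the turbulent correlation is not needed).
Darcy-Weisbach: ΔP = f(L/D)(ρV²/2) = 0.1418·(267.5/0.4427)·(873.8·0.4418²/2) = 0.1418·604.2·85.26 = 7303 Pa.
Head loss h_f = ΔP/(ρg) = 7303/(873.8·9.81) = 0.8520 m.

h_f ≈ 0.8520 m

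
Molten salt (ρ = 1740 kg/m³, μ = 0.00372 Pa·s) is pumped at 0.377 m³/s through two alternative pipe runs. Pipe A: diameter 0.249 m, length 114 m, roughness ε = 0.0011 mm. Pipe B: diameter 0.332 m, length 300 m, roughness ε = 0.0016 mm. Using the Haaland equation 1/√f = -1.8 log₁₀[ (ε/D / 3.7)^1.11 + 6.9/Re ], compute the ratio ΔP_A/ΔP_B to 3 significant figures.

Pipe A: V = Q/A = 0.377/0.0487 = 7.742 m/s; Re = 9.017e+05; ε/D = 4.42e-06; Haaland → f = 0.01186; ΔP_A = f(L/D)(ρV²/2) = 2.831e+05 Pa.
Pipe B: V = Q/A = 0.377/0.08657 = 4.355 m/s; Re = 6.763e+05; ε/D = 4.82e-06; Haaland → f = 0.01245; ΔP_B = f(L/D)(ρV²/2) = 1.856e+05 Pa.
ΔP_A/ΔP_B = 2.831e+05/1.856e+05 = 1.53.

ΔP_A/ΔP_B ≈ 1.53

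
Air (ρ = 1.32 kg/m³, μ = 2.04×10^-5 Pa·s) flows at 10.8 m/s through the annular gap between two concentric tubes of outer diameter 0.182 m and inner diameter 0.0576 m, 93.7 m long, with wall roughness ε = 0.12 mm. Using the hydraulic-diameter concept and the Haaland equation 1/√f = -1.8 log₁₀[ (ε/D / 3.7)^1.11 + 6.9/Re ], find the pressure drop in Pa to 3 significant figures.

Hydraulic diameter D_h = 4A/P = D_o - D_i = 0.182 - 0.0576 = 0.1244 m.
Re = ρVD_h/μ = 1.32·10.8·0.1244/2.04e-05 = 8.693e+04.
ε/D_h = 0.00012/0.1244 = 0.000965; Haaland gives 1/√f = -1.8 log₁₀[0.000105+7.94e-05] = 6.721, so f = 0.02214.
ΔP = f(L/D_h)(ρV²/2) = 0.02214·93.7/0.1244·76.98 = 1284 Pa.

ΔP ≈ 1280 Pa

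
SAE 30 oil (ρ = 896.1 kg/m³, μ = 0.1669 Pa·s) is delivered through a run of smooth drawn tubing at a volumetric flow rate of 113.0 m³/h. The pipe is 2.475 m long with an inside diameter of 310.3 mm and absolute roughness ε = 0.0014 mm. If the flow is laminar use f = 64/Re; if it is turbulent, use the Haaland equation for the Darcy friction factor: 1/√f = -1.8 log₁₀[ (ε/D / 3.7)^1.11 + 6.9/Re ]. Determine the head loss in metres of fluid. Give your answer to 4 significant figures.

Q = 113.0 m³/h = 113.0/3600 = 0.03139 m³/s.
Cross-sectional area A = πD²/4 = π(0.3103)²/4 = 0.07562 m²; mean velocity V = Q/A = 0.03139/0.07562 = 0.4151 m/s.
Reynolds number Re = ρVD/μ = 896.1 · 0.4151 · 0.3103 / 0.167 = 691.5.
Re < 2300 → laminar flow, so f = 64/Re = 64/691.5 = 0.09255 (the turbulent correlation is not needed).
Darcy-Weisbach: ΔP = f(L/D)(ρV²/2) = 0.09255·(2.475/0.3103)·(896.1·0.4151²/2) = 0.09255·7.976·77.19 = 56.98 Pa.
Head loss h_f = ΔP/(ρg) = 56.98/(896.1·9.81) = 0.006482 m.

h_f ≈ 0.006482 m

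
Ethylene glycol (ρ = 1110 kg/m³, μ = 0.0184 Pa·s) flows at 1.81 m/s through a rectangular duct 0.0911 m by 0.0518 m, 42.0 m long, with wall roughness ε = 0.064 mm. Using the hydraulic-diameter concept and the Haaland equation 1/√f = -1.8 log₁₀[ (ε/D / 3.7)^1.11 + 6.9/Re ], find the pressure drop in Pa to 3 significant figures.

Hydraulic diameter D_h = 4A/P = 4·(0.0911·0.0518)/(2·(0.0911+0.0518)) = 0.01888/0.2858 = 0.06605 m.
Re = ρVD_h/μ = 1110·1.81·0.06605/0.0184 = 7212.
ε/D_h = 6.4e-05/0.06605 = 0.000969; Haaland gives 1/√f = -1.8 log₁₀[0.000106+0.000957] = 5.353, so f = 0.0349.
ΔP = f(L/D_h)(ρV²/2) = 0.0349·42/0.06605·1818 = 4.036e+04 Pa.

ΔP ≈ 40400 Pa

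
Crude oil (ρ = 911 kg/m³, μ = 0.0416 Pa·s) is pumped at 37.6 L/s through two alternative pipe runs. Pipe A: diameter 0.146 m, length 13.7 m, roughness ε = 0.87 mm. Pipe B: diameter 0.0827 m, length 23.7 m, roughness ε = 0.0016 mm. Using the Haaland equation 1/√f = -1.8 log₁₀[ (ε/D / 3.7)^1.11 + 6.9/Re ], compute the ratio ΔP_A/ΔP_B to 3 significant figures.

ΔP_A/ΔP_B ≈ 0.0473

Pipe A: V = Q/A = 0.0376/0.01674 = 2.246 m/s; Re = 7181; ε/D = 0.00596; Haaland → f = 0.04064; ΔP_A = f(L/D)(ρV²/2) = 8762 Pa.
Pipe B: V = Q/A = 0.0376/0.005372 = 7 m/s; Re = 1.268e+04; ε/D = 1.93e-05; Haaland → f = 0.02899; ΔP_B = f(L/D)(ρV²/2) = 1.854e+05 Pa.
ΔP_A/ΔP_B = 8762/1.854e+05 = 0.0473.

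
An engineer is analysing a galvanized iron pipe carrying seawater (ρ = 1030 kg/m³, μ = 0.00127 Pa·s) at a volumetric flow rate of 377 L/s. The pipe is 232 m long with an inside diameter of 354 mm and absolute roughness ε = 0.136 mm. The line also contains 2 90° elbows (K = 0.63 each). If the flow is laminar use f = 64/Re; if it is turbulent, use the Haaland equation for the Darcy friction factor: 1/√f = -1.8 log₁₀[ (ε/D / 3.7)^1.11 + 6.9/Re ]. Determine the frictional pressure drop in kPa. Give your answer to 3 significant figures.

ΔP ≈ 90.1 kPa

Q = 377 L/s = 377/1000 = 0.377 m³/s.
Cross-sectional area A = πD²/4 = π(0.354)²/4 = 0.09842 m²; mean velocity V = Q/A = 0.377/0.09842 = 3.83 m/s.
Reynolds number Re = ρVD/μ = 1030 · 3.83 · 0.354 / 0.00127 = 1.1e+06.
Re > 4000 → turbulent. Relative roughness ε/D = 0.000136/0.354 = 0.000384. Haaland: 1/√f = -1.8 log₁₀[(0.000384/3.7)^1.11 + 6.9/1.1e+06] = -1.8 log₁₀[3.79e-05 + 6.27e-06] = 7.839, so f = 0.01627.
Total minor-loss coefficient ΣK = 2·0.63 = 1.26.
ΔP = [f·L/D + ΣK]·(ρV²/2) = [0.01627·232/0.354 + 1.26]·(1030·3.83²/2) = [10.66 + 1.26]·7556 = 9.01e+04 Pa.
ΔP = 9.01e+04 Pa = 90.1 kPa.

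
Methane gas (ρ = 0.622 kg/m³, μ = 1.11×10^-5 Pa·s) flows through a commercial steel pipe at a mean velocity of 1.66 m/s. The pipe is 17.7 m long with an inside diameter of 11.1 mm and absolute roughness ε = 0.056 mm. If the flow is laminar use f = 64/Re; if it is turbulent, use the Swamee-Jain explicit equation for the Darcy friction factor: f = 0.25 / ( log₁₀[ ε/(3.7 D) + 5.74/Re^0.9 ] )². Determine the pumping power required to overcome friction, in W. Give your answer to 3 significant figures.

P ≈ 0.0136 W

Reynolds number Re = ρVD/μ = 0.622 · 1.66 · 0.0111 / 1.11e-05 = 1033.
Re < 2300 → laminar flow, so f = 64/Re = 64/1033 = 0.06198 (the turbulent correlation is not needed).
Darcy-Weisbach: ΔP = f(L/D)(ρV²/2) = 0.06198·(17.7/0.0111)·(0.622·1.66²/2) = 0.06198·1595·0.857 = 84.7 Pa.
Q = V·A = 1.66·9.677e-05 = 0.0001606 m³/s.
Pumping power P = QΔP = 0.0001606·84.7 = 0.01361 W = 0.0136 W.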